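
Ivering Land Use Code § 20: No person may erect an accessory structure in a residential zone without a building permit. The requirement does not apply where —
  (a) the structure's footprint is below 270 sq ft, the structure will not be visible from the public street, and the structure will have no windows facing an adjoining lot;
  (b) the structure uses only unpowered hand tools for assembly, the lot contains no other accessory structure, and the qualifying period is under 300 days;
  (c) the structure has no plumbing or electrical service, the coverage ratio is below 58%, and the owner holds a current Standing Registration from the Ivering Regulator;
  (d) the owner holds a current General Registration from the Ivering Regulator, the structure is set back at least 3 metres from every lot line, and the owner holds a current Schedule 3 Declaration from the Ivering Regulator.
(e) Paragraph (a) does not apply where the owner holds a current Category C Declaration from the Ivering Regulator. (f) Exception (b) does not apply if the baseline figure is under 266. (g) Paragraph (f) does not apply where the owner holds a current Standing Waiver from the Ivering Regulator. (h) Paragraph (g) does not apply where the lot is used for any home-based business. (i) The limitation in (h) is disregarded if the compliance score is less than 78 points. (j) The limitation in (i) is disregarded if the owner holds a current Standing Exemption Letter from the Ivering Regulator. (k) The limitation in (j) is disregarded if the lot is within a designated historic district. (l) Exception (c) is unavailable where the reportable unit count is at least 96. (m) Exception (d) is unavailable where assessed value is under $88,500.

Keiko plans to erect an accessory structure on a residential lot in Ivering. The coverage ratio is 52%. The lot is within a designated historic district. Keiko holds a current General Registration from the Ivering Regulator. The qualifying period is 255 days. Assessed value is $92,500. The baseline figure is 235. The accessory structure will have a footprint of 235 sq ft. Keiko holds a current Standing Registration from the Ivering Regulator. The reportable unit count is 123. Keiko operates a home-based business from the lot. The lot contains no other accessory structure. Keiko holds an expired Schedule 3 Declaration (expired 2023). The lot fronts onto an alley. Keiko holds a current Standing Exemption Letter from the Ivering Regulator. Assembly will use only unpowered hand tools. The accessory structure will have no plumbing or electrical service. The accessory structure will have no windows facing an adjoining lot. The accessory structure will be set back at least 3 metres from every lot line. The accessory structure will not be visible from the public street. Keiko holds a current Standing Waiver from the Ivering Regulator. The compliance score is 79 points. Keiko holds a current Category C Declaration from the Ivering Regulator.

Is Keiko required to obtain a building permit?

Yes — Keiko must obtain a building permit.

Exception (a): the structure's footprint is 235 sq ft, below the 270 sq ft limit; the structure will not be visible from the street; no windows face an adjoining lot — every condition holds. But applying paragraph (e): (e) operates — a current Category C Declaration is held. Exception (a) does not apply.
Exception (b)'s conditions are all satisfied: assembly uses only hand tools; the lot has no other accessory structure; the qualifying period is 255 days, under the 300 days limit. However, paragraphs (f)–(k) must be considered: (f) operates against (b): the baseline figure is 235, under the 266 limit. (g) would limit (f) — a current Standing Waiver is held — but (h) sets (g) aside: (h) is triggered — a home-based business operates on the lot. (i), which would lift (h), is not triggered — the compliance score is 79 points, not less than 78 points. Exception (b) does not apply.
All of (c)'s requirements are met (there is no plumbing or electrical service; the coverage ratio is 52%, below the 58% limit; a current Standing Registration is held). Turning to paragraph (l): (l) operates — the reportable unit count is 123, meeting the 96 threshold. Exception (c) does not apply.
Exception (d) does not apply: the Schedule 3 Declaration is not current.
Every exception is unavailable, so the rule governs.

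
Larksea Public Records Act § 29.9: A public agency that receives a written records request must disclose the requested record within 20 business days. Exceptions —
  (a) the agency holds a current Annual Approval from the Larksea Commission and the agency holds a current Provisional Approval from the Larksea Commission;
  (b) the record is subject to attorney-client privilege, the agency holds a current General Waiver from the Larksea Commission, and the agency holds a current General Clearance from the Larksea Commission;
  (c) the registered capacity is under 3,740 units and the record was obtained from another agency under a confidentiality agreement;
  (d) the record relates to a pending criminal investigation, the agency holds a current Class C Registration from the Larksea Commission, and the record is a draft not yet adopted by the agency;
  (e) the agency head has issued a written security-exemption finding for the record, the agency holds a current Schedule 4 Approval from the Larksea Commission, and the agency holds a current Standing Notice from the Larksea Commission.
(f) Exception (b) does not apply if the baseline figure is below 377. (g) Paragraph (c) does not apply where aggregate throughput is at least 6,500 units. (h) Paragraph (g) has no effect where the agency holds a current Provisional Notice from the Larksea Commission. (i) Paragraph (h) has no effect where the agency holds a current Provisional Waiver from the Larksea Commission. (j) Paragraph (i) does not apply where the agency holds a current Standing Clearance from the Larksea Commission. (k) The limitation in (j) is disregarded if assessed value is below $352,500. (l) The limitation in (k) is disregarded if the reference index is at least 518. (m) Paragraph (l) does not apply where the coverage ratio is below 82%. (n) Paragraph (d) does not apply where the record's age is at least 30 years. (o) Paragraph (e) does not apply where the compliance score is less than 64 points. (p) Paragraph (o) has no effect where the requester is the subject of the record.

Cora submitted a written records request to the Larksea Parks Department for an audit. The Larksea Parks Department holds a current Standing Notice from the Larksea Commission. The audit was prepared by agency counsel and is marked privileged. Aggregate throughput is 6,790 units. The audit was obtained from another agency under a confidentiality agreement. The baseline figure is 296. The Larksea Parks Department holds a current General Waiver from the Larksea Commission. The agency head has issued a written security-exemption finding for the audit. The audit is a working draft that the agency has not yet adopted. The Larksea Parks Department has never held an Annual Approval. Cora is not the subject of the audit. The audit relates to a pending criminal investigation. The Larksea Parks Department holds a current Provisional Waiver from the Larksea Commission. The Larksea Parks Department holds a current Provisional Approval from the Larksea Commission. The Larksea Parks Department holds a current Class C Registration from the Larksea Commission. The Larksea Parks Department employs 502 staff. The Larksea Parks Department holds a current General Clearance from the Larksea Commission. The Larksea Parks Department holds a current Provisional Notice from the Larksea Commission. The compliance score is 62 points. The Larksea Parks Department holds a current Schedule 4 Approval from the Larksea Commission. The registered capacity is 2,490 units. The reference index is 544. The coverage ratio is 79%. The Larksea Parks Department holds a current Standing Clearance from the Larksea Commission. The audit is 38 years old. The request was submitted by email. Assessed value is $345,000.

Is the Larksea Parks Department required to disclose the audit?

Yes — the Larksea Parks Department must disclose the audit.

Exception (a) fails — the Annual Approval is not current.
All of (b)'s requirements are met (the audit is privileged; a current General Waiver is held; a current General Clearance is held). Turning to paragraph (f): (f) applies — the baseline figure is 296, below the 377 limit. Exception (b) does not apply.
Exception (c): the registered capacity is 2,490 units, under the 3,740 units limit; the audit was obtained under a confidentiality agreement — every condition holds. But: (g) operates against (c): aggregate throughput is 6,790 units, meeting the 6,500 units threshold. (h) would limit (g) — a current Provisional Notice is held — but (i) sets (h) aside: (i) operates — a current Provisional Waiver is held. (j) is engaged (a current Standing Clearance is held), but is set aside by (k): (k) operates against (j): assessed value is $345,000, below the $352,500 limit. (l) is engaged (the reference index is 544, meeting the 518 threshold), but is set aside by (m): (m) is engaged — the coverage ratio is 79%, below the 82% limit. So (c) is unavailable.
Exception (d) is satisfied on its face — the audit relates to a pending investigation; a current Class C Registration is held; the audit is an unadopted draft. However, paragraph (n) must be considered: (n) operates — the record's age is 38 years, meeting the 30 years threshold. So (d) is unavailable.
Exception (e) is satisfied on its face — a written security-exemption finding has been issued; a current Schedule 4 Approval is held; a current Standing Notice is held. However, paragraphs (o)–(p) must be considered: (o) operates — the compliance score is 62 points, less than the 64 points limit. (p) does not operate here (Cora is not the subject of the audit), so (o) stands. Exception (e) does not apply.
None of the exceptions is available; § 29.9 applies in full.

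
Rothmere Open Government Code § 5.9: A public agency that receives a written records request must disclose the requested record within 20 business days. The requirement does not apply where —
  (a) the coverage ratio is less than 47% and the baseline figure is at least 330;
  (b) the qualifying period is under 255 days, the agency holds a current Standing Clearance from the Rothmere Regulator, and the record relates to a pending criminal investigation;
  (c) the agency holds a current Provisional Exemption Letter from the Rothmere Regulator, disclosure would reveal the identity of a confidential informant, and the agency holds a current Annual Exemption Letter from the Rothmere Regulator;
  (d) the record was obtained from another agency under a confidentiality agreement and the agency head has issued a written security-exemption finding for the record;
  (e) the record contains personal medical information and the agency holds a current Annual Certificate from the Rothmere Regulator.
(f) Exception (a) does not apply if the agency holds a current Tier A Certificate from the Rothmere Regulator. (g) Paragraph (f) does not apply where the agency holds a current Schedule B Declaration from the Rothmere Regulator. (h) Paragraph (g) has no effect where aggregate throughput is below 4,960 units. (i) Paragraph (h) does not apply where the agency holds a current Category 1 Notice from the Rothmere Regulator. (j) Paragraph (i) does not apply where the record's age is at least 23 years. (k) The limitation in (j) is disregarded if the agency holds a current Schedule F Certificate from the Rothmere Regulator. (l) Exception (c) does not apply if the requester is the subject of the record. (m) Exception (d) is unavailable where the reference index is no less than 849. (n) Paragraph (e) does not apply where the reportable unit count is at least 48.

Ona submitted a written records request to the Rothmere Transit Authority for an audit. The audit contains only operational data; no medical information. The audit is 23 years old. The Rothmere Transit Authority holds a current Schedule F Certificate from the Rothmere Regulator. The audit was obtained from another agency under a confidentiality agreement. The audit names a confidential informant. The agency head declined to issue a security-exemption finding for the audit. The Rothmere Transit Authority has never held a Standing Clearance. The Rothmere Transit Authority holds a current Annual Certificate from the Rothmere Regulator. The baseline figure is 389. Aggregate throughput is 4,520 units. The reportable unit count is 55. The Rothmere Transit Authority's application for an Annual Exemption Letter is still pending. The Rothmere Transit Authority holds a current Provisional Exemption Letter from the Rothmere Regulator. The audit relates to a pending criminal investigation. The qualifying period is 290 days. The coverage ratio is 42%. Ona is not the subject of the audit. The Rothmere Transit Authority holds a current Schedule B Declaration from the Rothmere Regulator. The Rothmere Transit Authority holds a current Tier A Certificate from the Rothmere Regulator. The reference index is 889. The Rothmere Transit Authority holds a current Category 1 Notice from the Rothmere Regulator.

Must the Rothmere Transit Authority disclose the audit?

All of (a)'s requirements are met (the coverage ratio is 42%, less than the 47% limit; the baseline figure is 389, meeting the 330 threshold). Considering the limiting provisions: (f) is engaged (a current Tier A Certificate is held), but yields to (g): (g) operates against (f): a current Schedule B Declaration is held. (h) is engaged (aggregate throughput is 4,520 units, below the 4,960 units limit), but is displaced by (i): (i) applies — a current Category 1 Notice is held. (j) would limit (i) — the record's age is 23 years, meeting the 23 years threshold — but (k) sets (j) aside: (k) operates against (j): a current Schedule F Certificate is held. So (a) applies.
Exception (b) fails — the qualifying period is 290 days, not under 255 days.
Exception (c) requires that the agency holds a current Annual Exemption Letter from the Rothmere Regulator; but the Annual Exemption Letter is not current, so (c) is unavailable.
Exception (d) fails — the agency head declined to issue a security-exemption finding.
Exception (e) requires that the record contains personal medical information; but the audit contains only operational data, so (e) is unavailable.

No — exception (a) applies; the Rothmere Transit Authority is not required to disclose the audit.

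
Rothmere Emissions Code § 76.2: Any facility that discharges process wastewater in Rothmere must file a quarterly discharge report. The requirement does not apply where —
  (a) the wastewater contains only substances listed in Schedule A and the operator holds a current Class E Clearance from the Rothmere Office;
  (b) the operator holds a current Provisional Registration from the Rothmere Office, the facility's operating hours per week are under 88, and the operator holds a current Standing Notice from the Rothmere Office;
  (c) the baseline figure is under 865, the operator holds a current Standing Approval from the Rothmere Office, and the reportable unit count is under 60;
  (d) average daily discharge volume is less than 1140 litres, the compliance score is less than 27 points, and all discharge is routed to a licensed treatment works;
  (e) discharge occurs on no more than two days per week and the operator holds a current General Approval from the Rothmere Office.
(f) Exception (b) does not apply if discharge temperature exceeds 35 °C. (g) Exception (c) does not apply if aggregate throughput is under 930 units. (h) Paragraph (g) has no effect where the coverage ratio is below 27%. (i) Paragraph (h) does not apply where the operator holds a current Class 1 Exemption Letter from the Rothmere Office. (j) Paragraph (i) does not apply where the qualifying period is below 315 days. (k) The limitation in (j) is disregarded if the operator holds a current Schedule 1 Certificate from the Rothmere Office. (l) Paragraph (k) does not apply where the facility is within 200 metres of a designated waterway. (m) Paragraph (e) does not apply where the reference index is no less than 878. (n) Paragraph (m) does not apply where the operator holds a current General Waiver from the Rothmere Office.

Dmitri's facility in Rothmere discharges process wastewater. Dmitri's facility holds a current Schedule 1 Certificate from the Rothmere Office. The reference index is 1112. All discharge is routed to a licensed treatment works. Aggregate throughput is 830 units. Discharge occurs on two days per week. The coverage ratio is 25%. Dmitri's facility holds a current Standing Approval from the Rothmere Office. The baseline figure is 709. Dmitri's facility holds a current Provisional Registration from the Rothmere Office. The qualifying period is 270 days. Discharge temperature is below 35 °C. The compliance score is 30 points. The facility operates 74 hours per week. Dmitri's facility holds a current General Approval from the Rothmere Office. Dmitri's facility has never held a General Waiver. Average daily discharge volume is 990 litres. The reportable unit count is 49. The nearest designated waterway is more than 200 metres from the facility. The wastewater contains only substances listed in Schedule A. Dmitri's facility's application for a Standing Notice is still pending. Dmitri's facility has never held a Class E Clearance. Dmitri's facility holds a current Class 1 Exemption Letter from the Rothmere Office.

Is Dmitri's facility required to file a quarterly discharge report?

Yes — Dmitri's facility must file a quarterly discharge report.

Exception (a) fails — no current Class E Clearance is held.
Exception (b) requires that the operator holds a current Standing Notice from the Rothmere Office; but no current Standing Notice is held, so (b) is unavailable.
Exception (c)'s conditions are all satisfied: the baseline figure is 709, under the 865 limit; a current Standing Approval is held; the reportable unit count is 49, under the 60 limit. But applying paragraphs (g)–(l): (g) is triggered — aggregate throughput is 830 units, under the 930 units limit. (h) would limit (g) — the coverage ratio is 25%, below the 27% limit — but (i) sets (h) aside: (i) operates against (h): a current Class 1 Exemption Letter is held. (j) applies (the qualifying period is 270 days, below the 315 days limit), but is displaced by (k): (k) operates against (j): a current Schedule 1 Certificate is held. (l), which would lift (k), is not triggered — the facility is more than 200 m from any designated waterway. Exception (c) does not apply.
Exception (d) fails — the compliance score is 30 points, not less than 27 points.
Exception (e)'s conditions are all satisfied: discharge occurs on no more than two days per week; a current General Approval is held. But: (m) operates against (e): the reference index is 1,112, meeting the 878 threshold. (n), which would lift (m), does not operate here — no current General Waiver is held. Exception (e) does not apply.
Every exception is unavailable, so the rule governs.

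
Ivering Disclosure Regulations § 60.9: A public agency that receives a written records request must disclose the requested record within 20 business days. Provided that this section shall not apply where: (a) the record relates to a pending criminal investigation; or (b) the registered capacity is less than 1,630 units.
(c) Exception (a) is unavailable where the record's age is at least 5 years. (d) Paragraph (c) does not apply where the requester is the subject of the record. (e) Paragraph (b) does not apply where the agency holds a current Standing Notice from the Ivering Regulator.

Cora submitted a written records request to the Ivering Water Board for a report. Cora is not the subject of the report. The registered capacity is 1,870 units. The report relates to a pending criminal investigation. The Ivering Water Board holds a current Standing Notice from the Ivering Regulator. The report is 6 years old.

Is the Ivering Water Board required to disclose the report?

Yes — the Ivering Water Board must disclose the report.

Exception (a): the report relates to a pending investigation — every condition holds. However, paragraphs (c)–(d) must be considered: (c) operates — the record's age is 6 years, meeting the 5 years threshold. (d), which would lift (c), does not operate here — Cora is not the subject of the report. Exception (a) does not apply.
Exception (b) does not apply: the registered capacity is 1,870 units, not less than 1,630 units.
None of the exceptions is available; § 60.9 applies in full.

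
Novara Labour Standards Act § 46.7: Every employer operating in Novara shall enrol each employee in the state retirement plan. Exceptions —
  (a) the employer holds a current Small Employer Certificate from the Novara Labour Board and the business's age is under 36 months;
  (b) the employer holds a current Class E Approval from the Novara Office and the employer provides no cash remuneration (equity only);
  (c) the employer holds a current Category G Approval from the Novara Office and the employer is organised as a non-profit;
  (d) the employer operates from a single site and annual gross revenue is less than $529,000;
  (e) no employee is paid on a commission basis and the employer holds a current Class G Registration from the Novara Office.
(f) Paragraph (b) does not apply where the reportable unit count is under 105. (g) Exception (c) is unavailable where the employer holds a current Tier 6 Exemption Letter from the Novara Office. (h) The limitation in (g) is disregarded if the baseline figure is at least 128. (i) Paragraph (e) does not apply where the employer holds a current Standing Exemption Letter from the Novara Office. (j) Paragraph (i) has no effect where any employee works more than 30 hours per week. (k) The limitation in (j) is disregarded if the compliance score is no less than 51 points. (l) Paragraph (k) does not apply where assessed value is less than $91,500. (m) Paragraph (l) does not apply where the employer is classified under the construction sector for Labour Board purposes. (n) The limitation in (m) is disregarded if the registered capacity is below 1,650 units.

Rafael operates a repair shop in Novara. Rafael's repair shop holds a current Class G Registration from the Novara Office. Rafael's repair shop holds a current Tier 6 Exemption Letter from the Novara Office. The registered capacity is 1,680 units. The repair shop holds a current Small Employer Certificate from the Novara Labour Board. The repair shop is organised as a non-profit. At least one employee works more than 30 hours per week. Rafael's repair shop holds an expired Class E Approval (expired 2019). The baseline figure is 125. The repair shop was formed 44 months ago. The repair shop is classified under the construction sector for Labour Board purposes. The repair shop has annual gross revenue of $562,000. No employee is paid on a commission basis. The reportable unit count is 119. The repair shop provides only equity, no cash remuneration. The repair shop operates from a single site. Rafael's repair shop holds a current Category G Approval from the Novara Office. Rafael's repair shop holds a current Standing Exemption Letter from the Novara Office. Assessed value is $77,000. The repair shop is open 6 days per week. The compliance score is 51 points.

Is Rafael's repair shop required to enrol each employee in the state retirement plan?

Exception (a) does not apply: the business's age is 44 months, not under 36 months.
Exception (b) fails — no current Class E Approval is held.
Exception (c)'s conditions are all satisfied: a current Category G Approval is held; the employer is a non-profit. But applying paragraphs (g)–(h): (g) operates against (c): a current Tier 6 Exemption Letter is held. (h), which would lift (g), is not engaged — the baseline figure is 125, short of 128. Exception (c) does not apply.
Exception (d) fails — annual gross revenue is $562,000, not less than $529,000.
Exception (e) is satisfied on its face — no employee is paid on commission; a current Class G Registration is held. However, paragraphs (i)–(n) must be considered: (i) operates against (e): a current Standing Exemption Letter is held. (j) would limit (i) — at least one employee exceeds 30 hours/week — but (k) sets (j) aside: (k) operates against (j): the compliance score is 51 points, meeting the 51 points threshold. (l) operates (assessed value is $77,000, less than the $91,500 limit), but is itself disapplied by (m): (m) operates against (l): the repair shop is classified under the construction sector. (n), which would lift (m), is not engaged — the registered capacity is 1,680 units, not below 1,650 units. So (e) is unavailable.
No exception applies. The general rule governs.

Yes — Rafael's repair shop must enrol each employee in the state retirement plan.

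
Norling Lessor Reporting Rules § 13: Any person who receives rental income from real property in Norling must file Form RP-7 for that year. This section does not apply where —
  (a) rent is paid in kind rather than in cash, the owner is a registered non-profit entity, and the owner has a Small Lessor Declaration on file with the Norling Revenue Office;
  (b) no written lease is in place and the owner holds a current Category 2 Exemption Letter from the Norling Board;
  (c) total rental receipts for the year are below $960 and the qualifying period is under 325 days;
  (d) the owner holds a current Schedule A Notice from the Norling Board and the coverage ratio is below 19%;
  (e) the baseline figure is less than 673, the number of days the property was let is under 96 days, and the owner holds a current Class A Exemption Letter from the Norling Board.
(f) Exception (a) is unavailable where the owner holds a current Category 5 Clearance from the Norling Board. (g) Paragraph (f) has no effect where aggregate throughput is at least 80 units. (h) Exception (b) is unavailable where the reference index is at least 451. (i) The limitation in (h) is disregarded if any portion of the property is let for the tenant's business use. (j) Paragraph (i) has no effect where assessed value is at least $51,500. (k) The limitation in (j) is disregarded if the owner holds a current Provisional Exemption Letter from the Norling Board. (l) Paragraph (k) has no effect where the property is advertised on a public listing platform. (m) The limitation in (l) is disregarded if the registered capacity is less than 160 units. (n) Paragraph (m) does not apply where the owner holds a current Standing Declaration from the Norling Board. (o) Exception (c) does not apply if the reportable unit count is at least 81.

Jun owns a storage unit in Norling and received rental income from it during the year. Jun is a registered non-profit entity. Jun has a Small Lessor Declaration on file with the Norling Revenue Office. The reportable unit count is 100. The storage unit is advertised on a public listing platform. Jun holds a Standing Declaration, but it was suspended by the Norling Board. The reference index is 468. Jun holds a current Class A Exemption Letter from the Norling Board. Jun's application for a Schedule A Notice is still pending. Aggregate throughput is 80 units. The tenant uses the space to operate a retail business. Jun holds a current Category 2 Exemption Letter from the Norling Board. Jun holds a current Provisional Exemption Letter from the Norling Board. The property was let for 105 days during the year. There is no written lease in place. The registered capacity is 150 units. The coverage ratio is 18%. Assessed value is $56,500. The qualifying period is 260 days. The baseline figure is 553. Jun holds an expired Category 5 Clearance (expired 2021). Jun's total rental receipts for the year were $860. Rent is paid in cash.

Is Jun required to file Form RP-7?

Exception (a) fails — rent is paid in cash.
Exception (b) is satisfied on its face — there is no written lease; a current Category 2 Exemption Letter is held. As to paragraphs (h)–(n): (h) applies (the reference index is 468, meeting the 451 threshold), but yields to (i): (i) applies — the space is let for business use. (j) is triggered (assessed value is $56,500, meeting the $51,500 threshold), but is overridden by (k): (k) is triggered — a current Provisional Exemption Letter is held. (l) would limit (k) — the property is publicly advertised — but (m) sets (l) aside: (m) operates against (l): the registered capacity is 150 units, less than the 160 units limit. (n), which would lift (m), is inapplicable — no current Standing Declaration is held. (b) remains available.
Exception (c) is satisfied on its face — total rental receipts for the year are $860, below the $960 limit; the qualifying period is 260 days, under the 325 days limit. But: (o) operates — the reportable unit count is 100, meeting the 81 threshold. Exception (c) does not apply.
Exception (d) requires that the owner holds a current Schedule A Notice from the Norling Board; but the Schedule A Notice is not current, so (d) is unavailable.
Exception (e) requires that the number of days the property was let is under 96 days; but the number of days the property was let is 105 days, not under 96 days, so (e) is unavailable.

No — exception (b) applies; Jun is not required to file Form RP-7.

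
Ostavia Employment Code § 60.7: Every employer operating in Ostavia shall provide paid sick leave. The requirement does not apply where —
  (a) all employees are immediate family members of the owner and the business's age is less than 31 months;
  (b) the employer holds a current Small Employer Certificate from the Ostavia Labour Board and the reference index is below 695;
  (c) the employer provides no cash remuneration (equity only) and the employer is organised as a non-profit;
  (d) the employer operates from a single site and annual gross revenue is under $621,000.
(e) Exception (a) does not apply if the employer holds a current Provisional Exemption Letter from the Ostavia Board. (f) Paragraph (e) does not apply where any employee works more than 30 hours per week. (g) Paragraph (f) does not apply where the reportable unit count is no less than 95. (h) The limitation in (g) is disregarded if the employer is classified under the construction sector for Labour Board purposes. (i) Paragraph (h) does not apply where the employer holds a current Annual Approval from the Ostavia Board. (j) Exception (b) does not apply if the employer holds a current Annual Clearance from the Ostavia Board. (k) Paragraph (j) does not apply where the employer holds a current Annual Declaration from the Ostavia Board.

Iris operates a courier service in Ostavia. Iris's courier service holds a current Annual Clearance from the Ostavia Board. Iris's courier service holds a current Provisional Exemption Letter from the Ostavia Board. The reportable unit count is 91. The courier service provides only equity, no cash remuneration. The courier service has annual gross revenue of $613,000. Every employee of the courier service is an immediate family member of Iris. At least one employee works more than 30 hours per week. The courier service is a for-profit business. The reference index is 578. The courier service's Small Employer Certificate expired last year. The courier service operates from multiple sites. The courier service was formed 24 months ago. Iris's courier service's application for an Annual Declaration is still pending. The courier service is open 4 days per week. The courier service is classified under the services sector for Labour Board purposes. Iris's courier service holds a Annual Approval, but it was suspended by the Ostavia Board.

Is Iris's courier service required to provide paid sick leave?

Exception (a): every employee is an immediate family member; the business's age is 24 months, less than the 31 months limit — every condition holds. Considering the limiting provisions: (e) would limit (a) — a current Provisional Exemption Letter is held — but (f) sets (e) aside: (f) operates against (e): at least one employee exceeds 30 hours/week. (g) is inapplicable (the reportable unit count is 91, short of 95), so (f) stands. (a) remains available.
Exception (b) does not apply: the Small Employer Certificate has expired.
Exception (c) fails — the employer is for-profit.
Exception (d) fails — the employer operates from multiple sites.

No — exception (a) applies; Iris's courier service is not required to provide paid sick leave.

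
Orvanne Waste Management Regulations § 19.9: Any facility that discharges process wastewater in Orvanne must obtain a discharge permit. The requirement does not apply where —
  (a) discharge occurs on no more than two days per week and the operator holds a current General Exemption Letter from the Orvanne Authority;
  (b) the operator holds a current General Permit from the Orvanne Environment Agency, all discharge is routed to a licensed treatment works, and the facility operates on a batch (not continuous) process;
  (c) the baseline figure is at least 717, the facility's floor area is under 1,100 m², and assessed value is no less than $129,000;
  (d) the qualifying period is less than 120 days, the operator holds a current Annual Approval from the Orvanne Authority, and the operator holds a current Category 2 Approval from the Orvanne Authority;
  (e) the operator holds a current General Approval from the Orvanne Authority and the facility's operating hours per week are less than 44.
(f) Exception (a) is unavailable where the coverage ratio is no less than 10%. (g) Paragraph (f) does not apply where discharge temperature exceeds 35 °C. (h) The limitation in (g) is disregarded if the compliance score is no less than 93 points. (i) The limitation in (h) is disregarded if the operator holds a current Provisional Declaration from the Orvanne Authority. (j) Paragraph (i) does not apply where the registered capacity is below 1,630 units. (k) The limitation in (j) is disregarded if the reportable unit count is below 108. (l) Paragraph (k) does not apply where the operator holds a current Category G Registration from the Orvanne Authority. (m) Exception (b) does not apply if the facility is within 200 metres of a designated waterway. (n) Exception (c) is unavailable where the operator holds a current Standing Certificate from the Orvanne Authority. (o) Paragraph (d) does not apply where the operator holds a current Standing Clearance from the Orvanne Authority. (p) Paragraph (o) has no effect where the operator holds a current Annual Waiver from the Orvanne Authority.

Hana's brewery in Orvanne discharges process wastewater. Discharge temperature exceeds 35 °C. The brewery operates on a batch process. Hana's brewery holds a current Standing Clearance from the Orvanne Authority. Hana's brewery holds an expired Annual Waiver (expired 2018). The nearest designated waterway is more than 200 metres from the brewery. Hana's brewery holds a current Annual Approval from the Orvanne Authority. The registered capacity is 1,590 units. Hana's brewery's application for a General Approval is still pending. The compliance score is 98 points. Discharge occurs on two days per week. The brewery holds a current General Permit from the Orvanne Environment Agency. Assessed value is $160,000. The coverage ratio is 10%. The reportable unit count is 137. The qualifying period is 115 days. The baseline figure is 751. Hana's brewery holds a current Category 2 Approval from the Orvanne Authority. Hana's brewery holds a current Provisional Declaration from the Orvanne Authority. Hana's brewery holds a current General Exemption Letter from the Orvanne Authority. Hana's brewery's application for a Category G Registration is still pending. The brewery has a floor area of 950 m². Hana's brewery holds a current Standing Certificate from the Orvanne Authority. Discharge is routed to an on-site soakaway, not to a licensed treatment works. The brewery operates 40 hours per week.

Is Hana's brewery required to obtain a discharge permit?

Exception (a) is satisfied on its face — discharge occurs on no more than two days per week; a current General Exemption Letter is held. Turning to paragraphs (f)–(l): (f) operates against (a): the coverage ratio is 10%, meeting the 10% threshold. (g) operates (discharge temperature exceeds 35 °C), but is set aside by (h): (h) is engaged — the compliance score is 98 points, meeting the 93 points threshold. (i) applies (a current Provisional Declaration is held), but is displaced by (j): (j) operates against (i): the registered capacity is 1,590 units, below the 1,630 units limit. (k), which would lift (j), is inapplicable — the reportable unit count is 137, not below 108. Exception (a) does not apply.
Exception (b) requires that all discharge is routed to a licensed treatment works; but discharge is not routed to a licensed treatment works, so (b) is unavailable.
Exception (c) is satisfied on its face — the baseline figure is 751, meeting the 717 threshold; the facility's floor area is 950 m², under the 1,100 m² limit; assessed value is $160,000, meeting the $129,000 threshold. But: (n) operates against (c): a current Standing Certificate is held. Exception (c) does not apply.
Exception (d) is satisfied on its face — the qualifying period is 115 days, less than the 120 days limit; a current Annual Approval is held; a current Category 2 Approval is held. But applying paragraphs (o)–(p): (o) is engaged — a current Standing Clearance is held. (p), which would lift (o), is not engaged — no current Annual Waiver is held. Exception (d) does not apply.
Exception (e) requires that the operator holds a current General Approval from the Orvanne Authority; but there is no General Approval in force, so (e) is unavailable.
No exception applies. The general rule governs.

Yes — Hana's brewery must obtain a discharge permit.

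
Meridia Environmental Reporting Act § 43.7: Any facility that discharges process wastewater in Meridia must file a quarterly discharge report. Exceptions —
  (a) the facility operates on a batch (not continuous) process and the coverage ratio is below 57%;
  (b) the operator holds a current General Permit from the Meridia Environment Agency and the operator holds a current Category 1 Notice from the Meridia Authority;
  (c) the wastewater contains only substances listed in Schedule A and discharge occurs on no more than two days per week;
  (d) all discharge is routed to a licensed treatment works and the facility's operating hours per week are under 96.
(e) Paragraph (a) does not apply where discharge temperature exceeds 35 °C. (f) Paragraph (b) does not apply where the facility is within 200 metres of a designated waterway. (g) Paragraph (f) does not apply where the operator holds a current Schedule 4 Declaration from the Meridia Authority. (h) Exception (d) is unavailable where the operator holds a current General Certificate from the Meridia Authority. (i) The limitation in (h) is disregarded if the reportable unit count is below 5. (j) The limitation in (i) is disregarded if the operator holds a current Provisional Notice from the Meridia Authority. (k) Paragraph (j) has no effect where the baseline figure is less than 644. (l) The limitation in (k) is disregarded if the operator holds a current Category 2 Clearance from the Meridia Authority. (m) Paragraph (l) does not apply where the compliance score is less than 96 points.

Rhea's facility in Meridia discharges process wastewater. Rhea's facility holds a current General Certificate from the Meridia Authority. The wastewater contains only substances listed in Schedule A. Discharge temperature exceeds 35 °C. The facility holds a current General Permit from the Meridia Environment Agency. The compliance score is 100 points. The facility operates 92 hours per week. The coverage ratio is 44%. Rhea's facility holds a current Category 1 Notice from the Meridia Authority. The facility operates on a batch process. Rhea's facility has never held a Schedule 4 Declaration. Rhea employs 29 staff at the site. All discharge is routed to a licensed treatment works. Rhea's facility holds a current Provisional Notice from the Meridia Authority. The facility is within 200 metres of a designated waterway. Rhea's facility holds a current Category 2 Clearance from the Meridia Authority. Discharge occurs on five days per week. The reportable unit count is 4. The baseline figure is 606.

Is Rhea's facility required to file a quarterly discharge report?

All of (a)'s requirements are met (the facility operates on a batch process; the coverage ratio is 44%, below the 57% limit). But: (e) is triggered — discharge temperature exceeds 35 °C. (a) is therefore removed.
Exception (b) is satisfied on its face — a current General Permit is held; a current Category 1 Notice is held. Turning to paragraphs (f)–(g): (f) operates against (b): the facility is within 200 m of a designated waterway. (g), which would lift (f), does not operate here — the Schedule 4 Declaration is not current. (b) is therefore removed.
Exception (c) fails — discharge occurs on five days per week.
All of (d)'s requirements are met (discharge is routed to a licensed treatment works; the facility's operating hours per week are 92, under the 96 limit). But: (h) operates against (d): a current General Certificate is held. (i) is triggered (the reportable unit count is 4, below the 5 limit), but is itself disapplied by (j): (j) is triggered — a current Provisional Notice is held. (k) is engaged (the baseline figure is 606, less than the 644 limit), but is itself disapplied by (l): (l) is engaged — a current Category 2 Clearance is held. (m), which would lift (l), is not triggered — the compliance score is 100 points, not less than 96 points. (d) is therefore removed.
No exception applies. The general rule governs.

Yes — Rhea's facility must file a quarterly discharge report.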